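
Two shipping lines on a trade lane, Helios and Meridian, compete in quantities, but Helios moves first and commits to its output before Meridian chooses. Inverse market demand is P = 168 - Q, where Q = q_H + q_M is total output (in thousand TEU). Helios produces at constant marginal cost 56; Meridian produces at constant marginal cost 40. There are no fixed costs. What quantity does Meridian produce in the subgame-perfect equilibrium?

Solve by backward induction. Given q_H, the follower Meridian maximises π_M = (168 - q_H - q_M)q_M - 40q_M.
Follower FOC: 128 - q_H - 2q_M = 0, so q_M(q_H) = (128 - q_H)/2.
Helios substitutes q_M(q_H) into its own profit: π_H = q_H(168 - q_H - (128 - q_H)/2) - 56q_H = (104 - (1/2)q_H)q_H - 56q_H.
The leader's first-order condition 48 - q_H = 0 yields q_H = 48.
Then q_M = (128 - 48)/2 = 40.

40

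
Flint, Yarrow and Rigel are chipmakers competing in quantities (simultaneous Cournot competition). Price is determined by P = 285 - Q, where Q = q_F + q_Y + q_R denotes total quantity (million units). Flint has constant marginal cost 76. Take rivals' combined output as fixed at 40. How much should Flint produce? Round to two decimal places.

With rivals' combined output fixed at 40, Flint's profit is π_F = (285 - 40 - q_F)q_F - (76q_F) = (245 - q_F)q_F - (76q_F).
∂π_F/∂q_F = 169 - 2q_F = 0, so q_F = 169/2.

84.50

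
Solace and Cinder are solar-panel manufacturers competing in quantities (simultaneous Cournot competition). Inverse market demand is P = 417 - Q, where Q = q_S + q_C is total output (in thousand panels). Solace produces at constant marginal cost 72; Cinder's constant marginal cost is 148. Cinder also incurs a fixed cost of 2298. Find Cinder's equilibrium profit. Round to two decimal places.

1840.78

Solace's profit: π_S = (417 - Q)q_S - (72q_S). Setting ∂π_S/∂q_S = 0: 345 - 2q_S - (q_C) = 0.
Cinder's first-order condition: 269 - 2q_C - (q_S) = 0.
So q_S = (345 - q_C)/2 and q_C = (269 - q_S)/2.
Substituting one into the other gives q_S = 421/3 and q_C = 193/3.
Price P = 417 - 614/3 = 637/3.
Cinder's profit: (637/3 - 148)·(193/3) - 2298 = 1840.7778.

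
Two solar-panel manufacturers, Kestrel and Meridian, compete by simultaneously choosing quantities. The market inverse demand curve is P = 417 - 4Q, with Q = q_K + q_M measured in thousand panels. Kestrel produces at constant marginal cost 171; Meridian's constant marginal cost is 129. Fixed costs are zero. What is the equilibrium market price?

Kestrel's profit: π_K = (417 - 4Q)q_K - (171q_K). Setting ∂π_K/∂q_K = 0: 246 - 8q_K - 4(q_M) = 0.
Meridian's profit: π_M = (417 - 4Q)q_M - (129q_M). Setting ∂π_M/∂q_M = 0: 288 - 8q_M - 4(q_K) = 0.
Rearranging gives the reaction functions q_K = (246 - 4q_M)/8 and q_M = (288 - 4q_K)/8.
Solving the pair: q_K = 17, q_M = 55/2.
Total output Q = 89/2, so price P = 417 - 4·(89/2) = 239.

239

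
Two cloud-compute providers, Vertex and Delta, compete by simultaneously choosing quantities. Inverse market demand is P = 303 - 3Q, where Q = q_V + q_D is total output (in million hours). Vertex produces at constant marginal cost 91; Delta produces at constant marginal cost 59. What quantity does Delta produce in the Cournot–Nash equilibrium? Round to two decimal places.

30.67

Vertex's profit: π_V = (303 - 3Q)q_V - (91q_V). Setting ∂π_V/∂q_V = 0: 212 - 6q_V - 3(q_D) = 0.
Delta's profit: π_D = (303 - 3Q)q_D - (59q_D). Setting ∂π_D/∂q_D = 0: 244 - 6q_D - 3(q_V) = 0.
So q_V = (212 - 3q_D)/6 and q_D = (244 - 3q_V)/6.
Substituting one into the other gives q_V = 20 and q_D = 92/3.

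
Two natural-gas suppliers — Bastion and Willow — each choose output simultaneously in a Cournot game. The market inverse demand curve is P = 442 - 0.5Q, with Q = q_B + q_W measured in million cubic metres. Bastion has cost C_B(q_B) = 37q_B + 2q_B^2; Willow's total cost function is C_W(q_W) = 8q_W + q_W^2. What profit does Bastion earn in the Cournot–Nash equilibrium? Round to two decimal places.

Bastion's profit: π_B = (442 - 0.5Q)q_B - (37q_B + 2q_B²). Setting ∂π_B/∂q_B = 0: 405 - 5q_B - (1/2)(q_W) = 0.
Willow's profit: π_W = (442 - 0.5Q)q_W - (8q_W + q_W²). Setting ∂π_W/∂q_W = 0: 434 - 3q_W - (1/2)(q_B) = 0.
Rearranging gives the reaction functions q_B = (405 - (1/2)q_W)/5 and q_W = (434 - (1/2)q_B)/3.
Solving the pair: q_B = 67.6610, q_W = 133.3898.
Price P = 442 - (1/2)·201.0508 = 341.4746.
Bastion's profit: 341.4746·67.6610 - 37·67.6610 - 2·67.6610² = 11445.0330.

11445.03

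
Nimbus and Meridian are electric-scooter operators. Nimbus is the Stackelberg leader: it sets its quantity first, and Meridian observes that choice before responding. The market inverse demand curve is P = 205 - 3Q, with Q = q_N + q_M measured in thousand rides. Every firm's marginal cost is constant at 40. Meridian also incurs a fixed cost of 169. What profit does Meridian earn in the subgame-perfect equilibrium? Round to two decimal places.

Solve by backward induction. Given q_N, the follower Meridian maximises π_M = (205 - 3q_N - 3q_M)q_M - 40q_M.
Setting the follower's marginal profit to zero, 165 - 3q_N - 6q_M = 0, i.e. q_M = (165 - 3q_N)/6.
Nimbus substitutes q_M(q_N) into its own profit: π_N = q_N(205 - 3q_N - (165 - 3q_N)/2) - 40q_N = (245/2 - (3/2)q_N)q_N - 40q_N.
The leader's first-order condition 165/2 - 3q_N = 0 yields q_N = 55/2.
Then q_M = (165 - 3·(55/2))/6 = 55/4.
Price P = 205 - 3·(165/4) = 325/4.
Meridian's profit: (325/4 - 40)·(55/4) - 169 = 398.1875.

398.19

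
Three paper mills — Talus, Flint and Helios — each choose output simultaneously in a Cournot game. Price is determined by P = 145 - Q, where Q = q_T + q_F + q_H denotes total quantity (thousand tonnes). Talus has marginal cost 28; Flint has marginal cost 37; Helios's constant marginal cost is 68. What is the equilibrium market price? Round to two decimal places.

69.50

Talus's profit: π_T = (145 - Q)q_T - (28q_T). Setting ∂π_T/∂q_T = 0: 117 - 2q_T - (q_F + q_H) = 0.
Flint's first-order condition: 108 - 2q_F - (q_T + q_H) = 0.
Helios's first-order condition: 77 - 2q_H - (q_T + q_F) = 0.
Summing all 3 equations gives 302 − 4Q = 0, hence Q = 151/2.
Back-substituting: q_T = (117 − 151/2) = 83/2, q_F = (108 − 151/2) = 65/2, q_H = (77 − 151/2) = 3/2.
Total output Q = 151/2, so price P = 145 - 151/2 = 139/2.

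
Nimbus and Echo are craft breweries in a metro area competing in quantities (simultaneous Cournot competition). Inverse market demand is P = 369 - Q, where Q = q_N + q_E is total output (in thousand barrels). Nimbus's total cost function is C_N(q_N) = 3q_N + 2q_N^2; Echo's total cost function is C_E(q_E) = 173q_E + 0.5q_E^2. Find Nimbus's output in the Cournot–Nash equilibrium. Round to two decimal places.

Nimbus's profit: π_N = (369 - Q)q_N - (3q_N + 2q_N²). Setting ∂π_N/∂q_N = 0: 366 - 6q_N - (q_E) = 0.
Echo's first-order condition: 196 - 3q_E - (q_N) = 0.
So q_N = (366 - q_E)/6 and q_E = (196 - q_N)/3.
Solving the pair: q_N = 902/17, q_E = 810/17.

53.06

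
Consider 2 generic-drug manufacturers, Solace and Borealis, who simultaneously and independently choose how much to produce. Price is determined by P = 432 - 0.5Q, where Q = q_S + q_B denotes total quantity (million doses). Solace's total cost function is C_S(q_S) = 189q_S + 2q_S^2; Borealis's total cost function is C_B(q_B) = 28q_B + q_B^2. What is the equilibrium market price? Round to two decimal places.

Solace's profit: π_S = (432 - 0.5Q)q_S - (189q_S + 2q_S²). Setting ∂π_S/∂q_S = 0: 243 - 5q_S - (1/2)(q_B) = 0.
Borealis's profit: π_B = (432 - 0.5Q)q_B - (28q_B + q_B²). Setting ∂π_B/∂q_B = 0: 404 - 3q_B - (1/2)(q_S) = 0.
So q_S = (243 - (1/2)q_B)/5 and q_B = (404 - (1/2)q_S)/3.
Solving the pair: q_S = 35.7288, q_B = 128.7119.
Total output Q = 164.4407, so price P = 432 - (1/2)·164.4407 = 349.7797.

349.78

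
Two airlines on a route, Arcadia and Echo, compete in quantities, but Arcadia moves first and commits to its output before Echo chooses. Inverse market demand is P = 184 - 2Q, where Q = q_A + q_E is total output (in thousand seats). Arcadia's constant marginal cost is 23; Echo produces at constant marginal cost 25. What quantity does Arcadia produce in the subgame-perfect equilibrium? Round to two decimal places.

40.75

The follower Echo best-responds to any q_A: π_E = (184 - 2Q)q_E - 25q_E.
∂π_E/∂q_E = 159 - 2q_A - 4q_E = 0 gives the reaction function q_E = (159 - 2q_A)/4.
The leader anticipates this reaction. Substituting into P = 184 - 2Q gives P = 209/2 - q_A, so π_A = (209/2 - q_A)q_A - 23q_A.
Maximising: ∂π_A/∂q_A = 163/2 - 2q_A = 0, giving q_A = 163/4.
Then q_E = (159 - 2·(163/4))/4 = 155/8.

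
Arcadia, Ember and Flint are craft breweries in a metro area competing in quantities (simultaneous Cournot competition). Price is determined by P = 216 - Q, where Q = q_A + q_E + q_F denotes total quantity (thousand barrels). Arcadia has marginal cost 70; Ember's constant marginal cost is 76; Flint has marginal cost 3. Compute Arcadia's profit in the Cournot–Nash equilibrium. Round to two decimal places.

Arcadia's profit: π_A = (216 - Q)q_A - (70q_A). Setting ∂π_A/∂q_A = 0: 146 - 2q_A - (q_E + q_F) = 0.
Ember's first-order condition: 140 - 2q_E - (q_A + q_F) = 0.
Flint's first-order condition: 213 - 2q_F - (q_A + q_E) = 0.
Adding the 3 first-order conditions: 499 − 4Q = 0, so Q = 499/4.
Back-substituting: q_A = (146 − 499/4) = 85/4, q_E = (140 − 499/4) = 61/4, q_F = (213 − 499/4) = 353/4.
Price P = 216 - 499/4 = 365/4.
Arcadia's profit: (365/4 - 70)·(85/4) = 451.5625.

451.56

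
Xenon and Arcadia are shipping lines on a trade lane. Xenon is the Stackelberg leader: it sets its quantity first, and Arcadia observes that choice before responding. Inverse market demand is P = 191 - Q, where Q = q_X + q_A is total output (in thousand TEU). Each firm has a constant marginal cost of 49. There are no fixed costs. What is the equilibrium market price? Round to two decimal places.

84.50

The follower Arcadia best-responds to any q_X: π_A = (191 - Q)q_A - 49q_A.
Setting the follower's marginal profit to zero, 142 - q_X - 2q_A = 0, i.e. q_A = (142 - q_X)/2.
The leader anticipates this reaction. Substituting into P = 191 - Q gives P = 120 - (1/2)q_X, so π_X = (120 - (1/2)q_X)q_X - 49q_X.
Maximising: ∂π_X/∂q_X = 71 - q_X = 0, giving q_X = 71.
Then q_A = (142 - 71)/2 = 71/2.
Total output Q = 213/2, so price P = 191 - 213/2 = 169/2.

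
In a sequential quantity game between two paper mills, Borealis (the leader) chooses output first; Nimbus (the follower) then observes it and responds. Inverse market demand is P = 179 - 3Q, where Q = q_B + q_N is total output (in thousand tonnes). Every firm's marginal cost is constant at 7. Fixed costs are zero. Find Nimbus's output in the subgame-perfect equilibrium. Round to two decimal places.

The follower Nimbus best-responds to any q_B: π_N = (179 - 3Q)q_N - 7q_N.
Setting the follower's marginal profit to zero, 172 - 3q_B - 6q_N = 0, i.e. q_N = (172 - 3q_B)/6.
Borealis substitutes q_N(q_B) into its own profit: π_B = q_B(179 - 3q_B - (172 - 3q_B)/2) - 7q_B = (93 - (3/2)q_B)q_B - 7q_B.
Leader FOC: 86 - 3q_B = 0, so q_B = 86/3.
Then q_N = (172 - 3·(86/3))/6 = 43/3.

14.33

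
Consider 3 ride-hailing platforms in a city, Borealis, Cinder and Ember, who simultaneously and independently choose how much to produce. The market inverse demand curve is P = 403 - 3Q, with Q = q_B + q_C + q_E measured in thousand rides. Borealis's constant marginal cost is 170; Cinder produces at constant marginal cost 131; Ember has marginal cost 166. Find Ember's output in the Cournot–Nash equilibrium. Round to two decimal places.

Borealis's profit: π_B = (403 - 3Q)q_B - (170q_B). Setting ∂π_B/∂q_B = 0: 233 - 6q_B - 3(q_C + q_E) = 0.
Cinder's profit: π_C = (403 - 3Q)q_C - (131q_C). Setting ∂π_C/∂q_C = 0: 272 - 6q_C - 3(q_B + q_E) = 0.
Ember's profit: π_E = (403 - 3Q)q_E - (166q_E). Setting ∂π_E/∂q_E = 0: 237 - 6q_E - 3(q_B + q_C) = 0.
Summing all 3 equations gives 742 − 12Q = 0, hence Q = 371/6.
Back-substituting: q_B = (233 − 371/2)/3 = 95/6, q_C = (272 − 371/2)/3 = 173/6, q_E = (237 − 371/2)/3 = 103/6.

17.17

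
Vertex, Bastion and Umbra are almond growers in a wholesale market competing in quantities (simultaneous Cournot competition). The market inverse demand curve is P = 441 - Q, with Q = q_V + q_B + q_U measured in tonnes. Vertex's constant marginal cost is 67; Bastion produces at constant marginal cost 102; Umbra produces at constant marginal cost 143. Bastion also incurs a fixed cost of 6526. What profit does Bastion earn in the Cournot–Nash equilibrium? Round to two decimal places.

Vertex's profit: π_V = (441 - Q)q_V - (67q_V). Setting ∂π_V/∂q_V = 0: 374 - 2q_V - (q_B + q_U) = 0.
Bastion's profit: π_B = (441 - Q)q_B - (102q_B). Setting ∂π_B/∂q_B = 0: 339 - 2q_B - (q_V + q_U) = 0.
Umbra's first-order condition: 298 - 2q_U - (q_V + q_B) = 0.
Adding the 3 conditions: 1011 − 2Q − 2Q = 0, i.e. Q = 1011/4.
Back-substituting: q_V = (374 − 1011/4) = 485/4, q_B = (339 − 1011/4) = 345/4, q_U = (298 − 1011/4) = 181/4.
Price P = 441 - 1011/4 = 753/4.
Bastion's profit: (753/4 - 102)·(345/4) - 6526 = 913.0625.

913.06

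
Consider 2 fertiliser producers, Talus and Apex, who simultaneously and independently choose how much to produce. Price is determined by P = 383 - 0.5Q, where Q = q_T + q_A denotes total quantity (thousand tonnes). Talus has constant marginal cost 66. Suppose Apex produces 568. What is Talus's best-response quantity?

With the rival's output fixed at 568, Talus's profit is π_T = (383 - (1/2)·568 - (1/2)q_T)q_T - (66q_T) = (99 - (1/2)q_T)q_T - (66q_T).
∂π_T/∂q_T = 33 - q_T = 0, so q_T = 33.

33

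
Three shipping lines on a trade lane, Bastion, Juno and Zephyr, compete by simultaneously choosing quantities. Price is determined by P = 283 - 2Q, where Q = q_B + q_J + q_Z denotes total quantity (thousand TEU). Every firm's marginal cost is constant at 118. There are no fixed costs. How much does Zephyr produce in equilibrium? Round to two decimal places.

20.63

Each firm earns π_i = (283 - 2Q)q_i - 118q_i.
First-order condition (treating rivals' output as given): 165 - 4q_i - 2·Σ_{j≠i} q_j = 0.
With identical firms every q_j equals q_i, so Σ_{j≠i} q_j = 2q_i and 165 = 8q_i, giving q_i = 165/8.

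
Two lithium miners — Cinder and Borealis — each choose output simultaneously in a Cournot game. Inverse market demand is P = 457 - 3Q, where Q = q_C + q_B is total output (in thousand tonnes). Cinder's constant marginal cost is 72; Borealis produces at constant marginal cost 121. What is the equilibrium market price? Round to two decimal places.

216.67

Cinder's profit: π_C = (457 - 3Q)q_C - (72q_C). Setting ∂π_C/∂q_C = 0: 385 - 6q_C - 3(q_B) = 0.
Borealis's profit: π_B = (457 - 3Q)q_B - (121q_B). Setting ∂π_B/∂q_B = 0: 336 - 6q_B - 3(q_C) = 0.
Rearranging gives the reaction functions q_C = (385 - 3q_B)/6 and q_B = (336 - 3q_C)/6.
Substituting one into the other gives q_C = 434/9 and q_B = 287/9.
Total output Q = 721/9, so price P = 457 - 3·(721/9) = 650/3.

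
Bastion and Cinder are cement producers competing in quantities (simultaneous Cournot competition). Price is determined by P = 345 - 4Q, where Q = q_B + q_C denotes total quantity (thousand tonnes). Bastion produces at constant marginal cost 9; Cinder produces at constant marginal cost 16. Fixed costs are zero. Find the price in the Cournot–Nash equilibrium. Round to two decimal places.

Bastion's profit: π_B = (345 - 4Q)q_B - (9q_B). Setting ∂π_B/∂q_B = 0: 336 - 8q_B - 4(q_C) = 0.
Cinder's profit: π_C = (345 - 4Q)q_C - (16q_C). Setting ∂π_C/∂q_C = 0: 329 - 8q_C - 4(q_B) = 0.
So q_B = (336 - 4q_C)/8 and q_C = (329 - 4q_B)/8.
Solving the pair: q_B = 343/12, q_C = 161/6.
Total output Q = 665/12, so price P = 345 - 4·(665/12) = 370/3.

123.33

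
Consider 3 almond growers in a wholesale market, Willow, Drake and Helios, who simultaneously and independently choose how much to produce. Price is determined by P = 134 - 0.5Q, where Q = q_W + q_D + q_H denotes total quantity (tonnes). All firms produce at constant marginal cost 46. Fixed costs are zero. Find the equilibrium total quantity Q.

Each firm earns π_i = (134 - 0.5Q)q_i - 46q_i.
First-order condition (treating rivals' output as given): 88 - q_i - (1/2)·Σ_{j≠i} q_j = 0.
By symmetry each firm produces the same amount; substituting Σ_{j≠i} q_j = 2q_i yields q_i = 88/2 = 44.
Total output Q = 44 + 44 + 44 = 132.

132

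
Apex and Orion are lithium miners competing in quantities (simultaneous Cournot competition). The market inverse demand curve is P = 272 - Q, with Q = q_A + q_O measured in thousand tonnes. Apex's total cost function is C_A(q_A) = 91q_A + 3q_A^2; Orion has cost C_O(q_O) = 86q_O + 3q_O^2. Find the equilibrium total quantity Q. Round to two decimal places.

Apex's profit: π_A = (272 - Q)q_A - (91q_A + 3q_A²). Setting ∂π_A/∂q_A = 0: 181 - 8q_A - (q_O) = 0.
Orion's first-order condition: 186 - 8q_O - (q_A) = 0.
So q_A = (181 - q_O)/8 and q_O = (186 - q_A)/8.
Substituting one into the other gives q_A = 1262/63 and q_O = 1307/63.
Total output Q = 1262/63 + 1307/63 = 367/9.

40.78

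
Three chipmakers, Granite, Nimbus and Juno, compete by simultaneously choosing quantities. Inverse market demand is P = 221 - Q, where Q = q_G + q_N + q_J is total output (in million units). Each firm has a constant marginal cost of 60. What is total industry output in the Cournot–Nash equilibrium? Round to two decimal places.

A representative firm's profit is π_i = q_i(221 - Q) - 60q_i.
Setting ∂π_i/∂q_i = 0 with rivals' quantities fixed: 161 - 2q_i - Σ_{j≠i} q_j = 0.
With identical firms every q_j equals q_i, so Σ_{j≠i} q_j = 2q_i and 161 = 4q_i, giving q_i = 161/4.
Total output Q = 161/4 + 161/4 + 161/4 = 483/4.

120.75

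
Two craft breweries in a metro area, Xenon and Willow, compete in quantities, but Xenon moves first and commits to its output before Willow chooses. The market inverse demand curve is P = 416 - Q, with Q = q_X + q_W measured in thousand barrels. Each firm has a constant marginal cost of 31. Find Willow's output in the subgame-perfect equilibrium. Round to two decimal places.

96.25

The follower Willow best-responds to any q_X: π_W = (416 - Q)q_W - 31q_W.
Setting the follower's marginal profit to zero, 385 - q_X - 2q_W = 0, i.e. q_W = (385 - q_X)/2.
Xenon substitutes q_W(q_X) into its own profit: π_X = q_X(416 - q_X - (385 - q_X)/2) - 31q_X = (447/2 - (1/2)q_X)q_X - 31q_X.
Maximising: ∂π_X/∂q_X = 385/2 - q_X = 0, giving q_X = 385/2.
Then q_W = (385 - 385/2)/2 = 385/4.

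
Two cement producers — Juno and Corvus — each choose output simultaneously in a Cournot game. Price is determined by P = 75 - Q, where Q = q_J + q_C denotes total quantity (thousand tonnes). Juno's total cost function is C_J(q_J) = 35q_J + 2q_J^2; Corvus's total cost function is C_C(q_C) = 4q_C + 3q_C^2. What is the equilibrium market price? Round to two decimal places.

61.49

Juno's profit: π_J = (75 - Q)q_J - (35q_J + 2q_J²). Setting ∂π_J/∂q_J = 0: 40 - 6q_J - (q_C) = 0.
Corvus's profit: π_C = (75 - Q)q_C - (4q_C + 3q_C²). Setting ∂π_C/∂q_C = 0: 71 - 8q_C - (q_J) = 0.
Best responses: q_J = (40 - q_C)/6, q_C = (71 - q_J)/8.
Substituting one into the other gives q_J = 249/47 and q_C = 386/47.
Total output Q = 635/47, so price P = 75 - 635/47 = 61.4894.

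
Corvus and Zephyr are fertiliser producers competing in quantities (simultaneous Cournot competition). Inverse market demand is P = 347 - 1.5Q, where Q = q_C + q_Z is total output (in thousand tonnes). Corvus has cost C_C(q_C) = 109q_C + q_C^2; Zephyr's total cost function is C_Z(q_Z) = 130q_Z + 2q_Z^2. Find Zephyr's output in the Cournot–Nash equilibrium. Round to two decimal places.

22.23

Corvus's profit: π_C = (347 - 1.5Q)q_C - (109q_C + q_C²). Setting ∂π_C/∂q_C = 0: 238 - 5q_C - (3/2)(q_Z) = 0.
Zephyr's profit: π_Z = (347 - 1.5Q)q_Z - (130q_Z + 2q_Z²). Setting ∂π_Z/∂q_Z = 0: 217 - 7q_Z - (3/2)(q_C) = 0.
Best responses: q_C = (238 - (3/2)q_Z)/5, q_Z = (217 - (3/2)q_C)/7.
Substituting one into the other gives q_C = 40.9313 and q_Z = 22.2290.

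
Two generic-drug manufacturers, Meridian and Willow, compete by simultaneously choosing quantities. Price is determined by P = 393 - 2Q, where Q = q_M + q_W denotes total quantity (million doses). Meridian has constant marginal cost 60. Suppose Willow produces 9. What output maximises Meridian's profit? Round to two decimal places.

With the rival's output fixed at 9, Meridian's profit is π_M = (393 - 2·9 - 2q_M)q_M - (60q_M) = (375 - 2q_M)q_M - (60q_M).
∂π_M/∂q_M = 315 - 4q_M = 0, so q_M = 315/4.

78.75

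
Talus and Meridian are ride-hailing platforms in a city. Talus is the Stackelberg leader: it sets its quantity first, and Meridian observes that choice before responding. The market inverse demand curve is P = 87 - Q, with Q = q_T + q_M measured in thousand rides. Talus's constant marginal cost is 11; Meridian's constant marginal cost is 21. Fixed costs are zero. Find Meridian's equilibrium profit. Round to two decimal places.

Solve by backward induction. Given q_T, the follower Meridian maximises π_M = (87 - q_T - q_M)q_M - 21q_M.
Follower FOC: 66 - q_T - 2q_M = 0, so q_M(q_T) = (66 - q_T)/2.
Talus substitutes q_M(q_T) into its own profit: π_T = q_T(87 - q_T - (66 - q_T)/2) - 11q_T = (54 - (1/2)q_T)q_T - 11q_T.
The leader's first-order condition 43 - q_T = 0 yields q_T = 43.
Then q_M = (66 - 43)/2 = 23/2.
Price P = 87 - 109/2 = 65/2.
Meridian's profit: (65/2 - 21)·(23/2) = 529/4.

132.25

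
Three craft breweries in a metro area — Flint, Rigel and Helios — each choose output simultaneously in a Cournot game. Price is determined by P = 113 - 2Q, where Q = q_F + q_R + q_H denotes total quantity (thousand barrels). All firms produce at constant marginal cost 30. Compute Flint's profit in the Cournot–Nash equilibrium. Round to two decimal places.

A representative firm's profit is π_i = q_i(113 - 2Q) - 30q_i.
Setting ∂π_i/∂q_i = 0 with rivals' quantities fixed: 83 - 4q_i - 2·Σ_{j≠i} q_j = 0.
By symmetry each firm produces the same amount; substituting Σ_{j≠i} q_j = 2q_i yields q_i = 83/8.
Price P = 113 - 2·(249/8) = 203/4.
Flint's profit: (203/4 - 30)·(83/8) = 215.2813.

215.28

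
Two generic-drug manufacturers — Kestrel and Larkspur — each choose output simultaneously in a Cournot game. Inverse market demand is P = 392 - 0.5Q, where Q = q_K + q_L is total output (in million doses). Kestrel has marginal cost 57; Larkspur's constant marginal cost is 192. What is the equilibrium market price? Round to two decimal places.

213.67

Kestrel's profit: π_K = (392 - 0.5Q)q_K - (57q_K). Setting ∂π_K/∂q_K = 0: 335 - q_K - (1/2)(q_L) = 0.
Larkspur's profit: π_L = (392 - 0.5Q)q_L - (192q_L). Setting ∂π_L/∂q_L = 0: 200 - q_L - (1/2)(q_K) = 0.
So q_K = (335 - (1/2)q_L) and q_L = (200 - (1/2)q_K).
Substituting one into the other gives q_K = 940/3 and q_L = 130/3.
Total output Q = 1070/3, so price P = 392 - (1/2)·(1070/3) = 641/3.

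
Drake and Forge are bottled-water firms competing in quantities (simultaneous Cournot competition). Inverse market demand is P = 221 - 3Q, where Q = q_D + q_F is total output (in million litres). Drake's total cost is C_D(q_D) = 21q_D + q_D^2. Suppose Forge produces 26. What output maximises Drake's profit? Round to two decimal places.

15.25

With the rival's output fixed at 26, Drake's profit is π_D = (221 - 3·26 - 3q_D)q_D - (21q_D + q_D²) = (143 - 3q_D)q_D - (21q_D + q_D²).
∂π_D/∂q_D = 122 - 8q_D = 0, so q_D = 61/4.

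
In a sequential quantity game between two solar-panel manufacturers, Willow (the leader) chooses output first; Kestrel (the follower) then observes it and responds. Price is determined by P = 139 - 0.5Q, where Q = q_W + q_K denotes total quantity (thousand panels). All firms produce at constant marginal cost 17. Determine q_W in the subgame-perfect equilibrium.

122

Solve by backward induction. Given q_W, the follower Kestrel maximises π_K = (139 - (1/2)q_W - (1/2)q_K)q_K - 17q_K.
Setting the follower's marginal profit to zero, 122 - (1/2)q_W - q_K = 0, i.e. q_K = (122 - (1/2)q_W).
Willow substitutes q_K(q_W) into its own profit: π_W = q_W(139 - (1/2)q_W - (122 - (1/2)q_W)/2) - 17q_W = (78 - (1/4)q_W)q_W - 17q_W.
The leader's first-order condition 61 - (1/2)q_W = 0 yields q_W = 122.
Then q_K = (122 - (1/2)·122) = 61.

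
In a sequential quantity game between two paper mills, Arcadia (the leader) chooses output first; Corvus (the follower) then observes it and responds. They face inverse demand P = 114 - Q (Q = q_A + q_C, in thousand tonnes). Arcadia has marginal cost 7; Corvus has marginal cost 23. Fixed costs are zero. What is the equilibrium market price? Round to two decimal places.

37.75

Solve by backward induction. Given q_A, the follower Corvus maximises π_C = (114 - q_A - q_C)q_C - 23q_C.
Setting the follower's marginal profit to zero, 91 - q_A - 2q_C = 0, i.e. q_C = (91 - q_A)/2.
Arcadia substitutes q_C(q_A) into its own profit: π_A = q_A(114 - q_A - (91 - q_A)/2) - 7q_A = (137/2 - (1/2)q_A)q_A - 7q_A.
Maximising: ∂π_A/∂q_A = 123/2 - q_A = 0, giving q_A = 123/2.
Then q_C = (91 - 123/2)/2 = 59/4.
Total output Q = 305/4, so price P = 114 - 305/4 = 151/4.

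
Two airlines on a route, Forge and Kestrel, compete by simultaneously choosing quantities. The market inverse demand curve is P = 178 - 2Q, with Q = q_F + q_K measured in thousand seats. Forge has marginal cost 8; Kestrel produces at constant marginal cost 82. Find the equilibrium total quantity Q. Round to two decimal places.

44.33

Forge's profit: π_F = (178 - 2Q)q_F - (8q_F). Setting ∂π_F/∂q_F = 0: 170 - 4q_F - 2(q_K) = 0.
Kestrel's first-order condition: 96 - 4q_K - 2(q_F) = 0.
Best responses: q_F = (170 - 2q_K)/4, q_K = (96 - 2q_F)/4.
Solving the pair: q_F = 122/3, q_K = 11/3.
Total output Q = 122/3 + 11/3 = 133/3.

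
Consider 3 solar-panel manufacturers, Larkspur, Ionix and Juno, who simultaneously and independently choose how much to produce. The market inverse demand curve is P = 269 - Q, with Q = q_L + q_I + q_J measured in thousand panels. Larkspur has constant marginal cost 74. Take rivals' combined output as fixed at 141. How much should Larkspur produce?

27

With rivals' combined output fixed at 141, Larkspur's profit is π_L = (269 - 141 - q_L)q_L - (74q_L) = (128 - q_L)q_L - (74q_L).
∂π_L/∂q_L = 54 - 2q_L = 0, so q_L = 27.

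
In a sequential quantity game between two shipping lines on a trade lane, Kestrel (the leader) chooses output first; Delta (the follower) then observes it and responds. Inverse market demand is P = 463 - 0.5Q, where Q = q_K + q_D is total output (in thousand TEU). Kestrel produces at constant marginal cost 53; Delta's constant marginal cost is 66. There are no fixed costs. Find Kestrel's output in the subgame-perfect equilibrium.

Solve by backward induction. Given q_K, the follower Delta maximises π_D = (463 - (1/2)q_K - (1/2)q_D)q_D - 66q_D.
Setting the follower's marginal profit to zero, 397 - (1/2)q_K - q_D = 0, i.e. q_D = (397 - (1/2)q_K).
Kestrel substitutes q_D(q_K) into its own profit: π_K = q_K(463 - (1/2)q_K - (397 - (1/2)q_K)/2) - 53q_K = (529/2 - (1/4)q_K)q_K - 53q_K.
Maximising: ∂π_K/∂q_K = 423/2 - (1/2)q_K = 0, giving q_K = 423.
Then q_D = (397 - (1/2)·423) = 371/2.

423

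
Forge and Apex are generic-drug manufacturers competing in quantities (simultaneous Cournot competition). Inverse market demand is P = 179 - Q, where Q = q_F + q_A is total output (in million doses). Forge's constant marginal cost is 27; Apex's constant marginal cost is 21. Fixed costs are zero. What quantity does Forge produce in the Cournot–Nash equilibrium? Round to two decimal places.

48.67

Forge's profit: π_F = (179 - Q)q_F - (27q_F). Setting ∂π_F/∂q_F = 0: 152 - 2q_F - (q_A) = 0.
Apex's first-order condition: 158 - 2q_A - (q_F) = 0.
Best responses: q_F = (152 - q_A)/2, q_A = (158 - q_F)/2.
Solving the pair: q_F = 146/3, q_A = 164/3.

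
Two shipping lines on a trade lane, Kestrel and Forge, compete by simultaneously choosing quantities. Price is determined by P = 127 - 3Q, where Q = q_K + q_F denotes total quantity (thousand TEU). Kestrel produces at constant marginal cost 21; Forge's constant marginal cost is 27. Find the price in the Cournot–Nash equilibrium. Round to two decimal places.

Kestrel's profit: π_K = (127 - 3Q)q_K - (21q_K). Setting ∂π_K/∂q_K = 0: 106 - 6q_K - 3(q_F) = 0.
Forge's first-order condition: 100 - 6q_F - 3(q_K) = 0.
Rearranging gives the reaction functions q_K = (106 - 3q_F)/6 and q_F = (100 - 3q_K)/6.
Substituting one into the other gives q_K = 112/9 and q_F = 94/9.
Total output Q = 206/9, so price P = 127 - 3·(206/9) = 175/3.

58.33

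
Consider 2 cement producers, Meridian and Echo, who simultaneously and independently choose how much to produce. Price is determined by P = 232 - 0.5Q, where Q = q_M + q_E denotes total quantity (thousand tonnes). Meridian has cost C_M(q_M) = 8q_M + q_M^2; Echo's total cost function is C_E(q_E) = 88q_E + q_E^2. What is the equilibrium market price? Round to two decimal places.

179.43

Meridian's profit: π_M = (232 - 0.5Q)q_M - (8q_M + q_M²). Setting ∂π_M/∂q_M = 0: 224 - 3q_M - (1/2)(q_E) = 0.
Echo's profit: π_E = (232 - 0.5Q)q_E - (88q_E + q_E²). Setting ∂π_E/∂q_E = 0: 144 - 3q_E - (1/2)(q_M) = 0.
Best responses: q_M = (224 - (1/2)q_E)/3, q_E = (144 - (1/2)q_M)/3.
Solving the pair: q_M = 480/7, q_E = 256/7.
Total output Q = 736/7, so price P = 232 - (1/2)·(736/7) = 1256/7.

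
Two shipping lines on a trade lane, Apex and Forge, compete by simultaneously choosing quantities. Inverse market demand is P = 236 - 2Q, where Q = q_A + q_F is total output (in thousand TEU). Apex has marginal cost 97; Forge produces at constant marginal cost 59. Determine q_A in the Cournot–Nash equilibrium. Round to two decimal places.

Apex's profit: π_A = (236 - 2Q)q_A - (97q_A). Setting ∂π_A/∂q_A = 0: 139 - 4q_A - 2(q_F) = 0.
Forge's first-order condition: 177 - 4q_F - 2(q_A) = 0.
Rearranging gives the reaction functions q_A = (139 - 2q_F)/4 and q_F = (177 - 2q_A)/4.
Solving the pair: q_A = 101/6, q_F = 215/6.

16.83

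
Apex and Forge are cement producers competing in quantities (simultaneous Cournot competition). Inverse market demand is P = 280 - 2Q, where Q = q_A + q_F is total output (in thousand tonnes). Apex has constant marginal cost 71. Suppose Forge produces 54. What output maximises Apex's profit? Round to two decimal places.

With the rival's output fixed at 54, Apex's profit is π_A = (280 - 2·54 - 2q_A)q_A - (71q_A) = (172 - 2q_A)q_A - (71q_A).
∂π_A/∂q_A = 101 - 4q_A = 0, so q_A = 101/4.

25.25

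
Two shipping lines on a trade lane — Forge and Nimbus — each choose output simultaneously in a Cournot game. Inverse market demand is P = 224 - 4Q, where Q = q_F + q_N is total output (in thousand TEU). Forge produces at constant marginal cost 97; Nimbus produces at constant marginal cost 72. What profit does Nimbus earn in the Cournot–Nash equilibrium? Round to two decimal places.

Forge's profit: π_F = (224 - 4Q)q_F - (97q_F). Setting ∂π_F/∂q_F = 0: 127 - 8q_F - 4(q_N) = 0.
Nimbus's first-order condition: 152 - 8q_N - 4(q_F) = 0.
Rearranging gives the reaction functions q_F = (127 - 4q_N)/8 and q_N = (152 - 4q_F)/8.
Substituting one into the other gives q_F = 17/2 and q_N = 59/4.
Price P = 224 - 4·(93/4) = 131.
Nimbus's profit: (131 - 72)·(59/4) = 870.2500.

870.25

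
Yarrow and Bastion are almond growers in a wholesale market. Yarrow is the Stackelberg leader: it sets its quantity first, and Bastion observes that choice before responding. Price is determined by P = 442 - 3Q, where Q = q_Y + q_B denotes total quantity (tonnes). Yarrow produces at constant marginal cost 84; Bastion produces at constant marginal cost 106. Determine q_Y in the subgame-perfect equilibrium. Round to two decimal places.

The follower Bastion best-responds to any q_Y: π_B = (442 - 3Q)q_B - 106q_B.
Setting the follower's marginal profit to zero, 336 - 3q_Y - 6q_B = 0, i.e. q_B = (336 - 3q_Y)/6.
The leader anticipates this reaction. Substituting into P = 442 - 3Q gives P = 274 - (3/2)q_Y, so π_Y = (274 - (3/2)q_Y)q_Y - 84q_Y.
Leader FOC: 190 - 3q_Y = 0, so q_Y = 190/3.
Then q_B = (336 - 3·(190/3))/6 = 73/3.

63.33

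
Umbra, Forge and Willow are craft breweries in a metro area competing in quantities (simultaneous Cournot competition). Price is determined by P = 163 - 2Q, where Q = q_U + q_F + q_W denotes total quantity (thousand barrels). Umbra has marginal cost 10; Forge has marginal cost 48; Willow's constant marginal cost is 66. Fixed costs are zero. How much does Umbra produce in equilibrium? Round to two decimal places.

Umbra's profit: π_U = (163 - 2Q)q_U - (10q_U). Setting ∂π_U/∂q_U = 0: 153 - 4q_U - 2(q_F + q_W) = 0.
Forge's first-order condition: 115 - 4q_F - 2(q_U + q_W) = 0.
Willow's profit: π_W = (163 - 2Q)q_W - (66q_W). Setting ∂π_W/∂q_W = 0: 97 - 4q_W - 2(q_U + q_F) = 0.
Adding the 3 conditions: 365 − 4Q − 4Q = 0, i.e. Q = 365/8.
Back-substituting: q_U = (153 − 365/4)/2 = 247/8, q_F = (115 − 365/4)/2 = 95/8, q_W = (97 − 365/4)/2 = 23/8.

30.88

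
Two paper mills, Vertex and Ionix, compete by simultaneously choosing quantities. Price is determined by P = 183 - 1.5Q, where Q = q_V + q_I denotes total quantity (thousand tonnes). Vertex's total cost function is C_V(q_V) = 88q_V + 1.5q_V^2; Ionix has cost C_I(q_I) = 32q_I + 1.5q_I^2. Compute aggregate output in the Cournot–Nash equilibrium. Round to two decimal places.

32.80

Vertex's profit: π_V = (183 - 1.5Q)q_V - (88q_V + (3/2)q_V²). Setting ∂π_V/∂q_V = 0: 95 - 6q_V - (3/2)(q_I) = 0.
Ionix's profit: π_I = (183 - 1.5Q)q_I - (32q_I + (3/2)q_I²). Setting ∂π_I/∂q_I = 0: 151 - 6q_I - (3/2)(q_V) = 0.
Rearranging gives the reaction functions q_V = (95 - (3/2)q_I)/6 and q_I = (151 - (3/2)q_V)/6.
Solving the pair: q_V = 458/45, q_I = 1018/45.
Total output Q = 458/45 + 1018/45 = 164/5.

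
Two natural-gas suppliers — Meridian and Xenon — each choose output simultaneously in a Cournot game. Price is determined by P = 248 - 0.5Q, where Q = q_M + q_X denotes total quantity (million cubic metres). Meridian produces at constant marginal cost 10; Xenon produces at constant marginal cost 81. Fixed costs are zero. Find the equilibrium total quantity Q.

270

Meridian's profit: π_M = (248 - 0.5Q)q_M - (10q_M). Setting ∂π_M/∂q_M = 0: 238 - q_M - (1/2)(q_X) = 0.
Xenon's profit: π_X = (248 - 0.5Q)q_X - (81q_X). Setting ∂π_X/∂q_X = 0: 167 - q_X - (1/2)(q_M) = 0.
So q_M = (238 - (1/2)q_X) and q_X = (167 - (1/2)q_M).
Solving the pair: q_M = 206, q_X = 64.
Total output Q = 206 + 64 = 270.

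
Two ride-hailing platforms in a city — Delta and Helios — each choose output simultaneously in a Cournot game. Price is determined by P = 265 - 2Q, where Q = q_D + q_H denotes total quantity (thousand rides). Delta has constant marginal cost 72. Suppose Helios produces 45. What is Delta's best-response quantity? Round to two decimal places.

25.75

With the rival's output fixed at 45, Delta's profit is π_D = (265 - 2·45 - 2q_D)q_D - (72q_D) = (175 - 2q_D)q_D - (72q_D).
∂π_D/∂q_D = 103 - 4q_D = 0, so q_D = 103/4.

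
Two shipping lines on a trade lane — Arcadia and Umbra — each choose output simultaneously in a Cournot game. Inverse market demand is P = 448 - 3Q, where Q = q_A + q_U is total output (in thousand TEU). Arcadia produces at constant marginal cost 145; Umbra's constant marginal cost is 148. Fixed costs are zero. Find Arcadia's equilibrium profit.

Arcadia's profit: π_A = (448 - 3Q)q_A - (145q_A). Setting ∂π_A/∂q_A = 0: 303 - 6q_A - 3(q_U) = 0.
Umbra's profit: π_U = (448 - 3Q)q_U - (148q_U). Setting ∂π_U/∂q_U = 0: 300 - 6q_U - 3(q_A) = 0.
Rearranging gives the reaction functions q_A = (303 - 3q_U)/6 and q_U = (300 - 3q_A)/6.
Solving the pair: q_A = 34, q_U = 33.
Price P = 448 - 3·67 = 247.
Arcadia's profit: (247 - 145)·34 = 3468.

3468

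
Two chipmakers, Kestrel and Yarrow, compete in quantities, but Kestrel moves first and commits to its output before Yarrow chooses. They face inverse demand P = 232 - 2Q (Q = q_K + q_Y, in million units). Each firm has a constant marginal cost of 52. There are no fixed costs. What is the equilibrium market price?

97

Solve by backward induction. Given q_K, the follower Yarrow maximises π_Y = (232 - 2q_K - 2q_Y)q_Y - 52q_Y.
Setting the follower's marginal profit to zero, 180 - 2q_K - 4q_Y = 0, i.e. q_Y = (180 - 2q_K)/4.
The leader anticipates this reaction. Substituting into P = 232 - 2Q gives P = 142 - q_K, so π_K = (142 - q_K)q_K - 52q_K.
The leader's first-order condition 90 - 2q_K = 0 yields q_K = 45.
Then q_Y = (180 - 2·45)/4 = 45/2.
Total output Q = 135/2, so price P = 232 - 2·(135/2) = 97.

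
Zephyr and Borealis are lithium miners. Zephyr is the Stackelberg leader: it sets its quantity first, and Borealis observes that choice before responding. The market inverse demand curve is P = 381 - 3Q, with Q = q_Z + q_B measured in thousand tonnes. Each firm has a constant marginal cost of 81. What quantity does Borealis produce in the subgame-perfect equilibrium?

The follower Borealis best-responds to any q_Z: π_B = (381 - 3Q)q_B - 81q_B.
Follower FOC: 300 - 3q_Z - 6q_B = 0, so q_B(q_Z) = (300 - 3q_Z)/6.
Zephyr substitutes q_B(q_Z) into its own profit: π_Z = q_Z(381 - 3q_Z - (300 - 3q_Z)/2) - 81q_Z = (231 - (3/2)q_Z)q_Z - 81q_Z.
Leader FOC: 150 - 3q_Z = 0, so q_Z = 50.
Then q_B = (300 - 3·50)/6 = 25.

25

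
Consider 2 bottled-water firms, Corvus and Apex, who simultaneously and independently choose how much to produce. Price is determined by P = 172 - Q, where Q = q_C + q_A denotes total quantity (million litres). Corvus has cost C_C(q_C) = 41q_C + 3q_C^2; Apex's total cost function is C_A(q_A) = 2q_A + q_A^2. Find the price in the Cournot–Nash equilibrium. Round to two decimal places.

120.94

Corvus's profit: π_C = (172 - Q)q_C - (41q_C + 3q_C²). Setting ∂π_C/∂q_C = 0: 131 - 8q_C - (q_A) = 0.
Apex's profit: π_A = (172 - Q)q_A - (2q_A + q_A²). Setting ∂π_A/∂q_A = 0: 170 - 4q_A - (q_C) = 0.
Rearranging gives the reaction functions q_C = (131 - q_A)/8 and q_A = (170 - q_C)/4.
Solving the pair: q_C = 354/31, q_A = 1229/31.
Total output Q = 1583/31, so price P = 172 - 1583/31 = 120.9355.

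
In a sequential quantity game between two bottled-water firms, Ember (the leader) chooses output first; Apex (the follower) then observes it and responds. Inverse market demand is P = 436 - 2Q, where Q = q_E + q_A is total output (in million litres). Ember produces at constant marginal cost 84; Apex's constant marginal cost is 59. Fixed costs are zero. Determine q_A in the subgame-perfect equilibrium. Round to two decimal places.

53.38

The follower Apex best-responds to any q_E: π_A = (436 - 2Q)q_A - 59q_A.
∂π_A/∂q_A = 377 - 2q_E - 4q_A = 0 gives the reaction function q_A = (377 - 2q_E)/4.
Ember substitutes q_A(q_E) into its own profit: π_E = q_E(436 - 2q_E - (377 - 2q_E)/2) - 84q_E = (495/2 - q_E)q_E - 84q_E.
The leader's first-order condition 327/2 - 2q_E = 0 yields q_E = 327/4.
Then q_A = (377 - 2·(327/4))/4 = 427/8.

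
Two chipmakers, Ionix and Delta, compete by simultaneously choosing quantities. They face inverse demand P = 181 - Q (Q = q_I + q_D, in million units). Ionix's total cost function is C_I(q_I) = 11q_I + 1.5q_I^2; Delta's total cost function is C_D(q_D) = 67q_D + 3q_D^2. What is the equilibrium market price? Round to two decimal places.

Ionix's profit: π_I = (181 - Q)q_I - (11q_I + (3/2)q_I²). Setting ∂π_I/∂q_I = 0: 170 - 5q_I - (q_D) = 0.
Delta's profit: π_D = (181 - Q)q_D - (67q_D + 3q_D²). Setting ∂π_D/∂q_D = 0: 114 - 8q_D - (q_I) = 0.
Best responses: q_I = (170 - q_D)/5, q_D = (114 - q_I)/8.
Substituting one into the other gives q_I = 1246/39 and q_D = 400/39.
Total output Q = 1646/39, so price P = 181 - 1646/39 = 138.7949.

138.79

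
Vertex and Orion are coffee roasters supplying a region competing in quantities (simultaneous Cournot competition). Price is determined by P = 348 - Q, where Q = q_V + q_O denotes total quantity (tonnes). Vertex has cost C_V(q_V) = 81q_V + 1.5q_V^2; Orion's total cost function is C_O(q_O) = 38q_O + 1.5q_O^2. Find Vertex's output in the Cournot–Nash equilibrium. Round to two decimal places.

Vertex's profit: π_V = (348 - Q)q_V - (81q_V + (3/2)q_V²). Setting ∂π_V/∂q_V = 0: 267 - 5q_V - (q_O) = 0.
Orion's profit: π_O = (348 - Q)q_O - (38q_O + (3/2)q_O²). Setting ∂π_O/∂q_O = 0: 310 - 5q_O - (q_V) = 0.
So q_V = (267 - q_O)/5 and q_O = (310 - q_V)/5.
Substituting one into the other gives q_V = 1025/24 and q_O = 1283/24.

42.71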